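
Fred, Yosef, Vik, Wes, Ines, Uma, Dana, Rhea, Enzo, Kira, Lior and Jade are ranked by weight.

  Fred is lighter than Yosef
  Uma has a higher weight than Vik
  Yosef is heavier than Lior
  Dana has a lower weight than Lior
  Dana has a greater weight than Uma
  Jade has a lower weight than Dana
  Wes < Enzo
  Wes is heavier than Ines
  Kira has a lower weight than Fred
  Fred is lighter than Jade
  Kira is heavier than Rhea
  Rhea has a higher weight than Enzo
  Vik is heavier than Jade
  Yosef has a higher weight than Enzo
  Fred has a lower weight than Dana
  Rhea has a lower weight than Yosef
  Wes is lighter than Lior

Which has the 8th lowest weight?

The consecutive relations fix a unique order: Ines < Wes < Enzo < Rhea < Kira < Fred < Jade < Vik < Uma < Dana < Lior < Yosef.
Counting 8 from the smallest end gives Vik.

Vik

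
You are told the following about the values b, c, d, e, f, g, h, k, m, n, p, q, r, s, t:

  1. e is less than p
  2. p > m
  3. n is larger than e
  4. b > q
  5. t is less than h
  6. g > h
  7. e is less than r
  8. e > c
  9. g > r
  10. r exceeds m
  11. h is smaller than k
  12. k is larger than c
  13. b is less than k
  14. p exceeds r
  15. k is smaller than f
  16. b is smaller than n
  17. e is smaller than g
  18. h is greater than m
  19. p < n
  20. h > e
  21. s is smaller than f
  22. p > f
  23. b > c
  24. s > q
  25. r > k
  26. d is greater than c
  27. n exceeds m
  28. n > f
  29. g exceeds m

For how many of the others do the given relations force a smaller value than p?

From p the given relations immediately reach e, m, r, f.
From those, c, k, s — 7 in total.
From those, q, b, h — 10 in total.
From those, t — 11 in total.
No other element is forced below p by the given relations, so the count is 11.

11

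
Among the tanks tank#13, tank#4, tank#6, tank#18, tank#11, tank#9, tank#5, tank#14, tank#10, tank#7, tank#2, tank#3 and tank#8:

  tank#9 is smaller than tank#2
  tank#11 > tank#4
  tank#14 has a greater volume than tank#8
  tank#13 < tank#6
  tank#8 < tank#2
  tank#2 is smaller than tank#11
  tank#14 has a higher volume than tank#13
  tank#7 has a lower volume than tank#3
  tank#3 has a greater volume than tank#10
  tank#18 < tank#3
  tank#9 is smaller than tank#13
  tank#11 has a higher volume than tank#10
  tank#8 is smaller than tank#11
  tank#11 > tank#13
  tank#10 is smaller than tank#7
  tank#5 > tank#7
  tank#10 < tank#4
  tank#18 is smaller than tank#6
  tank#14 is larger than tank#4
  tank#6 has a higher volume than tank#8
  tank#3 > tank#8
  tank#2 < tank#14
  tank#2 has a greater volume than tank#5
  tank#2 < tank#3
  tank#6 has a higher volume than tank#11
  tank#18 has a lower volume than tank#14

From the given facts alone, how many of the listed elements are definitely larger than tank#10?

8

From tank#10 the given relations immediately reach tank#7, tank#4, tank#11, tank#3.
From those, tank#5, tank#14, tank#6 — 7 in total.
From those, tank#2 — 8 in total.
Nothing else is reachable above tank#10; 8 in all.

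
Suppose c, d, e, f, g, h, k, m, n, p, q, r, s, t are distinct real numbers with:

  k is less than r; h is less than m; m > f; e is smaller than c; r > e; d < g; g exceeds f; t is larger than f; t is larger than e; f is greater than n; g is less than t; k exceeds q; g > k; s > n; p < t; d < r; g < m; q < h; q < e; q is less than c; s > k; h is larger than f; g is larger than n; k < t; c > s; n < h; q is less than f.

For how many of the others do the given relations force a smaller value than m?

7

From m the given relations immediately reach f, g, h.
From those, q, n, d, k — 7 in total.
Nothing else is reachable below m; 7 in all.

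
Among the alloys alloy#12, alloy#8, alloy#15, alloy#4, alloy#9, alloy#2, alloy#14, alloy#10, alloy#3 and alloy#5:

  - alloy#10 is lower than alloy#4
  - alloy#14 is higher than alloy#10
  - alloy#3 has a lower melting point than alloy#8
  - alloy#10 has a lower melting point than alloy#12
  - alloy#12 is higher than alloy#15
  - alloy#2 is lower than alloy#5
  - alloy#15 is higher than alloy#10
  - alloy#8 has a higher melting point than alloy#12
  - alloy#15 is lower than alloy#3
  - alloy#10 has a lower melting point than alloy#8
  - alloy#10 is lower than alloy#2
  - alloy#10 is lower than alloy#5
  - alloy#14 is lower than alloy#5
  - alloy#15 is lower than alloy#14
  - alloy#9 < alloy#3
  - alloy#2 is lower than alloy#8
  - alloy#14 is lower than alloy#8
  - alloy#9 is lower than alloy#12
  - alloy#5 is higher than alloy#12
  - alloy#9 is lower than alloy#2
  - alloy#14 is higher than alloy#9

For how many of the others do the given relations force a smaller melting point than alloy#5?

From alloy#5 the given relations immediately reach alloy#10, alloy#2, alloy#14, alloy#12.
From those, alloy#9, alloy#15 — 6 in total.
Nothing else is reachable below alloy#5; 6 in all.

6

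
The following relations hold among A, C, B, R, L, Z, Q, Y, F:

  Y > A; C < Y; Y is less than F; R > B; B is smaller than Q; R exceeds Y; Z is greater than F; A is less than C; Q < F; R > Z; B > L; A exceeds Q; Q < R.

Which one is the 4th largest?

Chaining the given pairs: L < B < Q < A < C < Y < F < Z < R.
The 4th largest is Y.

Y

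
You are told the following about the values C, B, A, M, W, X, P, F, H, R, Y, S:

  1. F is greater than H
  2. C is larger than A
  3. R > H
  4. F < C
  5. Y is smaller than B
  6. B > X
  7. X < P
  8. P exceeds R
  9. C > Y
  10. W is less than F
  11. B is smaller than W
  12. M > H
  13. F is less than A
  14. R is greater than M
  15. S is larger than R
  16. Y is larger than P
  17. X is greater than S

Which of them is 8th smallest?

Chaining the given pairs: H < M < R < S < X < P < Y < B < W < F < A < C.
Counting 8 from the smallest end gives B.

B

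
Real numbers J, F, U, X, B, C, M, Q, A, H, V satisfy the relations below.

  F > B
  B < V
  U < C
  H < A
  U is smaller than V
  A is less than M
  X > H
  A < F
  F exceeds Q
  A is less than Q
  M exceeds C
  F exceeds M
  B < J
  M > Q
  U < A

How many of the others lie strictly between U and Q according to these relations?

The relations place U below Q. An element lies strictly between them when it is forced above U and also forced below Q.
Above U: {C, A, M, F, V}. Below Q: {H, A}.
Intersection: {A} — 1.

1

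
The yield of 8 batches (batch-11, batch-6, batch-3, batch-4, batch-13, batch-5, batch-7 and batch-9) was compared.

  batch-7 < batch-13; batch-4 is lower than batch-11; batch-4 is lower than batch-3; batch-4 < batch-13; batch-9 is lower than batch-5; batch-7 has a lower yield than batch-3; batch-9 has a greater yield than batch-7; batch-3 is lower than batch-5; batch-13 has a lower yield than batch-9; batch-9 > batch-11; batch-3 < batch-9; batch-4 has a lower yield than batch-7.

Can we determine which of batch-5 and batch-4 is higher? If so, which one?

batch-5

batch-4 < batch-7 and batch-7 < batch-13 give batch-4 < batch-13.
With batch-13 < batch-9: batch-4 < batch-7 < batch-13 < batch-9.
Then batch-9 < batch-5 extends the chain to batch-5.
So batch-5 is higher.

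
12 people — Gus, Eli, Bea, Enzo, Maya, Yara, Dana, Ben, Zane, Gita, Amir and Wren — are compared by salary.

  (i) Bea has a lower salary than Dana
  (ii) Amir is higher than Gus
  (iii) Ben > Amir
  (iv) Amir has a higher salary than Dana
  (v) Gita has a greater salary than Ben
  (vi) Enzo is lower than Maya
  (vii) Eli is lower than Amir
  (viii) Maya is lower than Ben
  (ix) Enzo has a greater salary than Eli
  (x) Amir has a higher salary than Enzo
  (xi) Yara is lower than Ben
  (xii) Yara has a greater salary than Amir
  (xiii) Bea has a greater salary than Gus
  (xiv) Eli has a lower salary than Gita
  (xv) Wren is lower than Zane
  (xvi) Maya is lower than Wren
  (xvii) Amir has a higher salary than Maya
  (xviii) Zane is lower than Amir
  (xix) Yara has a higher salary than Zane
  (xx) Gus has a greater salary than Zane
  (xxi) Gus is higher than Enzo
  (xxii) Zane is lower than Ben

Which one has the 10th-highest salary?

Chaining the given pairs: Eli < Enzo < Maya < Wren < Zane < Gus < Bea < Dana < Amir < Yara < Ben < Gita.
The 10th largest is Maya.

Maya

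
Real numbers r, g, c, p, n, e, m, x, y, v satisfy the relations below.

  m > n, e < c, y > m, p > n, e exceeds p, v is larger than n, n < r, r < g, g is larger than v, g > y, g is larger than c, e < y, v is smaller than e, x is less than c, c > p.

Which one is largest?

g

n is not greatest since n < m; m is not greatest since m < y; v is not greatest since v < g; x is not greatest since x < c; r is not greatest since r < g; p is not greatest since p < c; e is not greatest since e < c; y is not greatest since y < g; c is not greatest since c < g.
Only g has nothing above it, so g is the largest.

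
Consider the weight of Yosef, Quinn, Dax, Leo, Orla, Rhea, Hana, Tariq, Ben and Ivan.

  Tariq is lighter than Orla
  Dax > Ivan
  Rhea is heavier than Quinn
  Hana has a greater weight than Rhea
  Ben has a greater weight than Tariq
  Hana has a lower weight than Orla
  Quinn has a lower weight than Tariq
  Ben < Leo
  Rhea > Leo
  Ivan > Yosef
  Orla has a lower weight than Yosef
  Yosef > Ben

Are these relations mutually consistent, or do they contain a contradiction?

consistent

Every relation is compatible with Quinn < Tariq < Ben < Leo < Rhea < Hana < Orla < Yosef < Ivan < Dax; the set is consistent.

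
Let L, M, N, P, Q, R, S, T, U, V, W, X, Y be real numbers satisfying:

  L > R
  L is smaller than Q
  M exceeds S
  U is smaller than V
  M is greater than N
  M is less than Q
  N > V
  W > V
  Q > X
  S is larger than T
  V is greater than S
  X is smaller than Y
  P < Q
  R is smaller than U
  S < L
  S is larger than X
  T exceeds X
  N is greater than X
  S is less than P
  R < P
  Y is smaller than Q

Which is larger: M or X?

Chaining the given relations: X < T < S < V < N < M.
So X < M; M is the larger of the two.

M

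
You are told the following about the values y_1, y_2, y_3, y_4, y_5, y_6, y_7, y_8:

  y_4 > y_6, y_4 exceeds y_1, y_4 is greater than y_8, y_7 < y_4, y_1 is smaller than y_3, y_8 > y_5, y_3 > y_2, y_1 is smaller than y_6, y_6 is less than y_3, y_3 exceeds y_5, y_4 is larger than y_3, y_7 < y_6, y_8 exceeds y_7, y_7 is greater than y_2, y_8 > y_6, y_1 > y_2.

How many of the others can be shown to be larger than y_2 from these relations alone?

From y_2 the given relations immediately reach y_7, y_1, y_3.
From those, y_6, y_8, y_4 — 6 in total.
No other element is forced above y_2 by the given relations, so the count is 6.

6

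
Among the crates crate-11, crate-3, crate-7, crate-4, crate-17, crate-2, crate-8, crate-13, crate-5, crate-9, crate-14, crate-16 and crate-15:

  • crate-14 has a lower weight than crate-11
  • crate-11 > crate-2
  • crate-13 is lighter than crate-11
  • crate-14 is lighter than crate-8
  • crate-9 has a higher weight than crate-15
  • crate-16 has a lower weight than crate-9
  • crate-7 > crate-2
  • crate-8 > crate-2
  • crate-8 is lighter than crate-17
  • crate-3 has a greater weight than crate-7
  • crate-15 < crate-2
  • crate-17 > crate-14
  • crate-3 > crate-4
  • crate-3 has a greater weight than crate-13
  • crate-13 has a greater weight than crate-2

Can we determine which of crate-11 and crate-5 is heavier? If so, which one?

undetermined

Following every chain through crate-5: nothing is chained to crate-5.
crate-11 is not reached, and no chain runs the other way from crate-11 to crate-5.
So the given relations leave the order of crate-5 and crate-11 undetermined.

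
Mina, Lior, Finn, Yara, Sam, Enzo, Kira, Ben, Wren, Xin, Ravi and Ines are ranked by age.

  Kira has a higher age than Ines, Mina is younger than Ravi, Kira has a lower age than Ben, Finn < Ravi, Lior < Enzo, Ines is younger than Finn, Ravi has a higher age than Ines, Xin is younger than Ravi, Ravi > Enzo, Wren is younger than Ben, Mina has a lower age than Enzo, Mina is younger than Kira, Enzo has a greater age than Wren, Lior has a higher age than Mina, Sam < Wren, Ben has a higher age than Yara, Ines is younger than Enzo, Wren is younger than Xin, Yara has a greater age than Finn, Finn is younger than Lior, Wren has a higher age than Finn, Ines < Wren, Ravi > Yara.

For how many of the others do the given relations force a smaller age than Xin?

The elements the relations force below Xin are Sam, Ines, Finn, Wren — no chain reaches any other.
That is 4.

4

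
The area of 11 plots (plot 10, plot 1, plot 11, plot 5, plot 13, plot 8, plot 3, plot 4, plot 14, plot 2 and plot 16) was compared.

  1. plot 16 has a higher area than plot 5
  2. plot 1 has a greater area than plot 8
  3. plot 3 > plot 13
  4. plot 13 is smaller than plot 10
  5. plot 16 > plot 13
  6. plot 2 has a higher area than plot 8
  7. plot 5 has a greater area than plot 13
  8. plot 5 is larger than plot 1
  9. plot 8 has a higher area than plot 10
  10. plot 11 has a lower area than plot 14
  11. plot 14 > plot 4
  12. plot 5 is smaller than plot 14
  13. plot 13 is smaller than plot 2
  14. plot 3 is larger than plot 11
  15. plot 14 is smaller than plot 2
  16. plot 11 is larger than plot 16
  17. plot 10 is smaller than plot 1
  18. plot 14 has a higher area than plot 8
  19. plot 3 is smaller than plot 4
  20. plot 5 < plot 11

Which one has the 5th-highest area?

plot 11

The consecutive relations fix a unique order: plot 13 < plot 10 < plot 8 < plot 1 < plot 5 < plot 16 < plot 11 < plot 3 < plot 4 < plot 14 < plot 2.
The 5th largest is plot 11.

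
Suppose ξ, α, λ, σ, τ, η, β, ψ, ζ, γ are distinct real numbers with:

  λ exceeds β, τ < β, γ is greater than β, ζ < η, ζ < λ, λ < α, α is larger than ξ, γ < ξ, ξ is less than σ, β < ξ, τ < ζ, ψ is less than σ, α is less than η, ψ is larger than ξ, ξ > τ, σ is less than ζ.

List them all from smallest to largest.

Nothing is placed below τ, so it is least; from there τ < β; β < γ; γ < ξ; ξ < ψ; ψ < σ; σ < ζ; ζ < λ; λ < α; α < η, each given directly.

τ < β < γ < ξ < ψ < σ < ζ < λ < α < η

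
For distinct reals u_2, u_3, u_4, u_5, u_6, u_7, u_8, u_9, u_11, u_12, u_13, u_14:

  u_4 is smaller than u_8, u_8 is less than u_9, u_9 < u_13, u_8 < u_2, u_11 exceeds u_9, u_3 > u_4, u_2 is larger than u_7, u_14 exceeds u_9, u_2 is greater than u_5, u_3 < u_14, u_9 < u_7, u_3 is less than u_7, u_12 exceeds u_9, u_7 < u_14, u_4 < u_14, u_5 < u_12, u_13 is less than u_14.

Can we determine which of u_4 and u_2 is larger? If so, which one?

Link the given pairs in sequence: u_4 < u_8; u_8 < u_9; u_9 < u_7; u_7 < u_2.
Chaining these gives u_4 < u_8 < u_9 < u_7 < u_2.
So u_2 is larger.

u_2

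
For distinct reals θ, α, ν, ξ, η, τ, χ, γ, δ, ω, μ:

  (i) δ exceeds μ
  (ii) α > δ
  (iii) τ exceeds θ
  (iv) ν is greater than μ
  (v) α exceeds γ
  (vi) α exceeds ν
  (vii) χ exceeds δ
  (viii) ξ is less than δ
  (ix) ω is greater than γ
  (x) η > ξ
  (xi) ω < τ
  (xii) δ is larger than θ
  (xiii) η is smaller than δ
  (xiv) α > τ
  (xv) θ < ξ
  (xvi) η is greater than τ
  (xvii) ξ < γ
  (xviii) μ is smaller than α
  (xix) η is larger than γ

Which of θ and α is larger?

α

The relevant relations are θ < ξ; ξ < γ; γ < ω; ω < τ; τ < η; η < δ; δ < α.
Chaining these gives θ < ξ < γ < ω < τ < η < δ < α.
So θ < α; α is the larger of the two.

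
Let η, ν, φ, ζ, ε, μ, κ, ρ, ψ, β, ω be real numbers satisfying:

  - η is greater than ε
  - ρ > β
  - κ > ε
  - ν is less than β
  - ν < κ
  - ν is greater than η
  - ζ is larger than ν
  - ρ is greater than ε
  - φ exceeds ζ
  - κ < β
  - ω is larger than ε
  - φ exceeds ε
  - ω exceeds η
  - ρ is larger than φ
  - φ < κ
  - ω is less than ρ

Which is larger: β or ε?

Following the relations from ε: ε < η < ν < ζ < φ < κ < β.
So ε < β; β is the larger of the two.

β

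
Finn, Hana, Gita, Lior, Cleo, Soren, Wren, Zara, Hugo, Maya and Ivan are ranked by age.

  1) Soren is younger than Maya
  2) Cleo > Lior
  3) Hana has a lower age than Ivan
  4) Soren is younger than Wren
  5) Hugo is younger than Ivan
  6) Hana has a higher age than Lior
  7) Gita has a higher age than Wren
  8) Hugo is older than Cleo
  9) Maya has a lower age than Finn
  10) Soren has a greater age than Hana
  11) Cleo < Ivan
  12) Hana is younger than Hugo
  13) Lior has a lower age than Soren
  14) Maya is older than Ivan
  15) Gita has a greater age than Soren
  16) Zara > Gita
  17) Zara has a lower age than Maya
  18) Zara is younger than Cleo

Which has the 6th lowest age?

Zara

Chaining the given pairs: Lior < Hana < Soren < Wren < Gita < Zara < Cleo < Hugo < Ivan < Maya < Finn.
The 6th smallest is Zara.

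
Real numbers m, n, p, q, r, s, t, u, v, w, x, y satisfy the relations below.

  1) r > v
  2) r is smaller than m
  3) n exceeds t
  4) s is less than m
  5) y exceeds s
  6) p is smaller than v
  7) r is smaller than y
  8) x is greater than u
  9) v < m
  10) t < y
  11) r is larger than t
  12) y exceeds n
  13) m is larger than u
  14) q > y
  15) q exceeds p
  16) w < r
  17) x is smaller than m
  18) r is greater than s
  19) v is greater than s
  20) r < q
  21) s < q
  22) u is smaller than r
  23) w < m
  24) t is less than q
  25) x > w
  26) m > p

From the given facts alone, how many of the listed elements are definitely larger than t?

5

From t the given relations immediately reach n, r, y, q.
From those, m — 5 in total.
No other element is forced above t by the given relations, so the count is 5.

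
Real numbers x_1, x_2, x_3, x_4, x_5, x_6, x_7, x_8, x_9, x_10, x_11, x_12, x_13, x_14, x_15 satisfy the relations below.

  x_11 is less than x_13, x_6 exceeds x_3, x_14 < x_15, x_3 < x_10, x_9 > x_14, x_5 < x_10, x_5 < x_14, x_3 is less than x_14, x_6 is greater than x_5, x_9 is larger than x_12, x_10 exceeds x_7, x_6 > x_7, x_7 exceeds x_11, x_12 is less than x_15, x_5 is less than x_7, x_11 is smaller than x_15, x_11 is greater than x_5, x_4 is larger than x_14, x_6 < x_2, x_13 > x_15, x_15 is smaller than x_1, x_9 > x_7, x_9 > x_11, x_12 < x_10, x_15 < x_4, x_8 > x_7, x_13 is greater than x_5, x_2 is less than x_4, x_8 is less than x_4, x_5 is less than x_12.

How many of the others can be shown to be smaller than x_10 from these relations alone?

5

The elements the relations force below x_10 are x_3, x_5, x_11, x_7, x_12 — no chain reaches any other.
That is 5.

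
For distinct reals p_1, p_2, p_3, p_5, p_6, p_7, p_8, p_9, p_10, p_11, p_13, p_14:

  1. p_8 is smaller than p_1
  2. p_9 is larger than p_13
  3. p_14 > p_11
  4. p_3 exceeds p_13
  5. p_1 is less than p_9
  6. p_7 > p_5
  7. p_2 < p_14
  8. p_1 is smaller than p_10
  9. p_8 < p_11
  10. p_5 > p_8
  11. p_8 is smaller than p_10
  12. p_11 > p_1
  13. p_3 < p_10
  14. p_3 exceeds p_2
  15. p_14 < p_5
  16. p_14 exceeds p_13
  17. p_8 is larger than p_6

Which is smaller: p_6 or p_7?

p_6

p_6 < p_8 and p_8 < p_1 give p_6 < p_1.
Then p_1 < p_11 extends the chain to p_11.
With p_11 < p_14: p_6 < p_8 < p_1 < p_11 < p_14.
With p_14 < p_5: p_6 < p_8 < p_1 < p_11 < p_14 < p_5.
With p_5 < p_7: p_6 < p_8 < p_1 < p_11 < p_14 < p_5 < p_7.
So p_6 < p_7; p_6 is the smaller of the two.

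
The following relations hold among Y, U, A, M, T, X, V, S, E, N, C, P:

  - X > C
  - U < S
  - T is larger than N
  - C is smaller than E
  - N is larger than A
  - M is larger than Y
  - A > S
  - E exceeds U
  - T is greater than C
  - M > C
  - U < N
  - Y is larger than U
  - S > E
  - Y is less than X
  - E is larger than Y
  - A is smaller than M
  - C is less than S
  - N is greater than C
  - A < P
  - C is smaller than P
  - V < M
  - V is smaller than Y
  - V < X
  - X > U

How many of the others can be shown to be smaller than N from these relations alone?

The elements the relations force below N are C, V, U, Y, E, S, A — no chain reaches any other.
That is 7.

7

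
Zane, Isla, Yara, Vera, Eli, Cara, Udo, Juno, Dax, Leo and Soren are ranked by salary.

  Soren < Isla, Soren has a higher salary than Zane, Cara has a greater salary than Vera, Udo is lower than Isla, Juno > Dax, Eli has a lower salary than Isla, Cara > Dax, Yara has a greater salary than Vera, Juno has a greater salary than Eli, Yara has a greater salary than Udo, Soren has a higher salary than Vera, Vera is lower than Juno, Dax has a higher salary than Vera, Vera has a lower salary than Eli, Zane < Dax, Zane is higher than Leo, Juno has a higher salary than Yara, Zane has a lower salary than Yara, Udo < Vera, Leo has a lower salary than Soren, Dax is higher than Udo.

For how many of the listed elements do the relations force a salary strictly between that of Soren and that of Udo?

1

The relations place Udo below Soren. An element lies strictly between them when it is forced above Udo and also forced below Soren.
Above Udo: {Vera, Eli, Dax, Yara, Cara, Juno, Isla}. Below Soren: {Leo, Zane, Vera}.
Intersection: {Vera} — 1.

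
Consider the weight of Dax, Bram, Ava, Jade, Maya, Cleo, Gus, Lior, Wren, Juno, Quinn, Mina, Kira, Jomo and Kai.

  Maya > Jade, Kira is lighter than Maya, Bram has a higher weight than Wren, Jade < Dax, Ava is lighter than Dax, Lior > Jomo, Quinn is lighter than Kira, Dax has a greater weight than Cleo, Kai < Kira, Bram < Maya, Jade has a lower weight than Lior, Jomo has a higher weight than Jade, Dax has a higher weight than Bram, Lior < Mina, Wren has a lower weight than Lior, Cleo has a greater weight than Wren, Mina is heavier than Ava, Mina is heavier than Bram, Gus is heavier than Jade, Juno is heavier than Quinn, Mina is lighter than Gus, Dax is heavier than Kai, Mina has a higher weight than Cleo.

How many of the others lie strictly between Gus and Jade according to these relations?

3

Chaining upward from Jade reaches: Jomo, Lior, Mina, Maya, Dax.
Chaining downward from Gus reaches: Jomo, Wren, Cleo, Bram, Lior, Ava, Mina.
Strictly between Jade and Gus are those in both lists: Jomo, Lior, Mina — 3 elements.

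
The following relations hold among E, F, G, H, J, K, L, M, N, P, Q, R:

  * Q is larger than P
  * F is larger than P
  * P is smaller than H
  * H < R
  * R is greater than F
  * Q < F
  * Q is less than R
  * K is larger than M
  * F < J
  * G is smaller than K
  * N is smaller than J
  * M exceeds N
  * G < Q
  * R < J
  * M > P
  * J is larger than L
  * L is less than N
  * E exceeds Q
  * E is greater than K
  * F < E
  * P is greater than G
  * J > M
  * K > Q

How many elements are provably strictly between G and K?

The relations place G below K. An element lies strictly between them when it is forced above G and also forced below K.
Above G: {P, Q, F, H, R, M, J, E}. Below K: {L, P, Q, N, M}.
Intersection: {P, Q, M} — 3.

3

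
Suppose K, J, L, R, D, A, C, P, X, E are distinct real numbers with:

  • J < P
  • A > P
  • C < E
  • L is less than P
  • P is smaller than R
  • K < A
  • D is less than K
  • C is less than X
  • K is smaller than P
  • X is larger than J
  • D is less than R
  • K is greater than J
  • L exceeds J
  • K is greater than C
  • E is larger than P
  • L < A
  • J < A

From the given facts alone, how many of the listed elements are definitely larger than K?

Directly above K: P, A.
One step further: R, E (4 so far).
Nothing else is reachable above K; 4 in all.

4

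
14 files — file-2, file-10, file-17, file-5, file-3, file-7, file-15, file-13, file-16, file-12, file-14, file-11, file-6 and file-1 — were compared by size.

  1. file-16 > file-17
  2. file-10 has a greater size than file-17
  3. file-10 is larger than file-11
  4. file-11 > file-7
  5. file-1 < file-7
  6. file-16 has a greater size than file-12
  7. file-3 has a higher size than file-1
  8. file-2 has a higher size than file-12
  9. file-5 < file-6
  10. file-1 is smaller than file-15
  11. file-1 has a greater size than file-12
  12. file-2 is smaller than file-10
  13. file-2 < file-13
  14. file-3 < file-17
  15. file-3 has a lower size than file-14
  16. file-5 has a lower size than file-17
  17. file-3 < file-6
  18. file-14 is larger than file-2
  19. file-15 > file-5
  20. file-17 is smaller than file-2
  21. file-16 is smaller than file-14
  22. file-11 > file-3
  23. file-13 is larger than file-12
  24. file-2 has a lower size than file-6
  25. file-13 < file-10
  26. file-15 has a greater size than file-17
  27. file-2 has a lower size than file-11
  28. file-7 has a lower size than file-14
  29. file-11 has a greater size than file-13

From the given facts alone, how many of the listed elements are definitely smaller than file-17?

The elements the relations force below file-17 are file-12, file-5, file-1, file-3 — no chain reaches any other.
That is 4.

4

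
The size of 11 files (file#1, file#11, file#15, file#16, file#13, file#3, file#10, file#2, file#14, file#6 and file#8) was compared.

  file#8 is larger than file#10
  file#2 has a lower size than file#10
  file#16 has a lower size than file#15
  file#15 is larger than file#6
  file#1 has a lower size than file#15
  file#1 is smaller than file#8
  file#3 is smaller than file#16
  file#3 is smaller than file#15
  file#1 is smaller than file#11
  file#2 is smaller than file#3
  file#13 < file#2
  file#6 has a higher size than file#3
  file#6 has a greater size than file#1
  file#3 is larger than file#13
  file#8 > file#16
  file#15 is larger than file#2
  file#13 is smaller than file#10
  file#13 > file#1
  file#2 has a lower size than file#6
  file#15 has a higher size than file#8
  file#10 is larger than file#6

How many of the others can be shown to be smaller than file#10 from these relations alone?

The elements the relations force below file#10 are file#1, file#13, file#2, file#3, file#6 — no chain reaches any other.
That is 5.

5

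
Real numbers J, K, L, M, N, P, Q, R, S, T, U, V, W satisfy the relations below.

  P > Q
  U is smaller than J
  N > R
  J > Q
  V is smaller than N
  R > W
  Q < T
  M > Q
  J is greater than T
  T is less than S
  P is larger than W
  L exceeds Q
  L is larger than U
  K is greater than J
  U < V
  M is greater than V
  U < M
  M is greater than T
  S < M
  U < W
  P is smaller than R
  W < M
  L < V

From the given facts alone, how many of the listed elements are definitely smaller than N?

From N the given relations immediately reach V, R.
From those, U, L, W, P — 6 in total.
From those, Q — 7 in total.
Nothing else is reachable below N; 7 in all.

7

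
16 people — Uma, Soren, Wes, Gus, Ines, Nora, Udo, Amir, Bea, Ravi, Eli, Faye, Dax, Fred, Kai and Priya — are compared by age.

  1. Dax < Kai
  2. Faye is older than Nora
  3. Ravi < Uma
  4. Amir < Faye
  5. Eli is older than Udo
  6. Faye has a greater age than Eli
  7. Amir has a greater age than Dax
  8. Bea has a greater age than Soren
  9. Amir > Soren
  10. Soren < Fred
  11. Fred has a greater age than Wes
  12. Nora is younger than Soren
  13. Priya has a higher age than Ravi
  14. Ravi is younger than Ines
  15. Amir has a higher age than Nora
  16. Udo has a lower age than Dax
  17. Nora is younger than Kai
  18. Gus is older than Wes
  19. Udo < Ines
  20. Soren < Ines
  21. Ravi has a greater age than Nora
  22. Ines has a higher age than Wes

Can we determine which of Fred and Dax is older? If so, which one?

undetermined

Following every chain through Dax: above Dax we get Amir, Faye, Kai; below Dax we get Udo.
Fred is not reached, and no chain runs the other way from Fred to Dax.
So the given relations leave the order of Dax and Fred undetermined.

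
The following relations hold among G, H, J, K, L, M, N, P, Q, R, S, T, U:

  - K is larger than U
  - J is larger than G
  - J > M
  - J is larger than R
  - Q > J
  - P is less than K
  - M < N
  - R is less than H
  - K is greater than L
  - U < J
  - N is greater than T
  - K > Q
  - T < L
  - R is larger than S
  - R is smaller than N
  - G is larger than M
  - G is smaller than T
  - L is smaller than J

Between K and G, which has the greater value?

The relevant relations are G < T; T < L; L < J; J < Q; Q < K.
Chaining these gives G < T < L < J < Q < K.
So G < K; K is the larger of the two.

K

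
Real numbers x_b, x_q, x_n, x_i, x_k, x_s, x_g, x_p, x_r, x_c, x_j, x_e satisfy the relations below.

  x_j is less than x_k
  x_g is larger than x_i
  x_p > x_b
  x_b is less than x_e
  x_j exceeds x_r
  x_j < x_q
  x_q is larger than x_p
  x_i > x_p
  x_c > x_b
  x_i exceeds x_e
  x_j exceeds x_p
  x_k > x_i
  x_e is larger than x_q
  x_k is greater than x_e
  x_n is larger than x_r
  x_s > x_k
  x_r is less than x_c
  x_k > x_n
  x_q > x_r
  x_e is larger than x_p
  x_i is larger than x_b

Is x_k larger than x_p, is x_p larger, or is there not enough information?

x_p < x_j < x_q < x_e < x_i < x_k, by transitivity through x_j, x_q, x_e, x_i.
So x_k is larger.

x_k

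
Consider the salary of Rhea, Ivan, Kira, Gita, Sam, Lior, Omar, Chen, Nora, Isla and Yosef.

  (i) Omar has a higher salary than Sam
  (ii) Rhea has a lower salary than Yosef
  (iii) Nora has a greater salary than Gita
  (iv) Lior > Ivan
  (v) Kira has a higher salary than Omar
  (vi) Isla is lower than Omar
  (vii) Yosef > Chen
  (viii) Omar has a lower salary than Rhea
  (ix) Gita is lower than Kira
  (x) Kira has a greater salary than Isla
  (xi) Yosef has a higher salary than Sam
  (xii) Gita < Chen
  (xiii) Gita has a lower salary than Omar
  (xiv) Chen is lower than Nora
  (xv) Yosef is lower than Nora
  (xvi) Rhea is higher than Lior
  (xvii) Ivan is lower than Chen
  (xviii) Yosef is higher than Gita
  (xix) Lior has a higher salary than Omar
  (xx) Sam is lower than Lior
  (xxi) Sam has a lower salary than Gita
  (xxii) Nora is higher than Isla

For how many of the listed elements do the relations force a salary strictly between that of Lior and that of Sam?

2

Chaining upward from Sam reaches: Gita, Omar, Kira, Rhea, Chen, Yosef, Nora.
Chaining downward from Lior reaches: Isla, Gita, Ivan, Omar.
Strictly between Sam and Lior are those in both lists: Gita, Omar — 2 elements.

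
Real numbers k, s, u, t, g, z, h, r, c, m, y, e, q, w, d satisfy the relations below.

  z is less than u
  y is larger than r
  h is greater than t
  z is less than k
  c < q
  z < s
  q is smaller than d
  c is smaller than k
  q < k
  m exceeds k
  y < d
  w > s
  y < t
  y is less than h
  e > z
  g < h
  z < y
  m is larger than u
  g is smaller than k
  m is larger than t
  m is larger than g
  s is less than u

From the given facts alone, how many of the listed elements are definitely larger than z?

10

The elements the relations force above z are s, y, u, k, t, m, w, h, e, d — no chain reaches any other.
That is 10.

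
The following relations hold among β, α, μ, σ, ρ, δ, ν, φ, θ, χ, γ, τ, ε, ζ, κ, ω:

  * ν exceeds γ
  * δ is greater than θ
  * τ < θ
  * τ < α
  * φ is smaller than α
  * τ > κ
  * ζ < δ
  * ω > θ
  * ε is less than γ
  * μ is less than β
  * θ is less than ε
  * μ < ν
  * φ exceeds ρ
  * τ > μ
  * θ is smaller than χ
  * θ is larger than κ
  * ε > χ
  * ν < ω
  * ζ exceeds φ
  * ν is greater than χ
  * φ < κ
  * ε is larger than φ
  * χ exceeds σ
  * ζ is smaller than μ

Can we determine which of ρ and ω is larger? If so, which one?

Link the given pairs in sequence: ρ < φ; φ < ζ; ζ < μ; μ < τ; τ < θ; θ < χ; χ < ε; ε < γ; γ < ν; ν < ω.
Chaining these gives ρ < φ < ζ < μ < τ < θ < χ < ε < γ < ν < ω.
So ω is larger.

ω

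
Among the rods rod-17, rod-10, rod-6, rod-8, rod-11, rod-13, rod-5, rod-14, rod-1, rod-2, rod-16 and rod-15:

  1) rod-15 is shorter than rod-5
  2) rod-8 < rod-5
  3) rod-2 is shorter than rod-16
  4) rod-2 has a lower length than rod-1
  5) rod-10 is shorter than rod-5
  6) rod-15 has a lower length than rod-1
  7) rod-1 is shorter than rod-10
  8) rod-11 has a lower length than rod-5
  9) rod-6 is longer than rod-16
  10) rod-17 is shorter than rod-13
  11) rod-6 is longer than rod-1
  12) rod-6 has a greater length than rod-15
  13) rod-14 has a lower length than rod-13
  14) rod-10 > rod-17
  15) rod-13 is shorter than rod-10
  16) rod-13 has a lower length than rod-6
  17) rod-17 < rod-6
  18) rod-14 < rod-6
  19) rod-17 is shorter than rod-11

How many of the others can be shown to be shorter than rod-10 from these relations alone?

6

From rod-10 the given relations immediately reach rod-17, rod-13, rod-1.
From those, rod-15, rod-14, rod-2 — 6 in total.
Nothing else is reachable below rod-10; 6 in all.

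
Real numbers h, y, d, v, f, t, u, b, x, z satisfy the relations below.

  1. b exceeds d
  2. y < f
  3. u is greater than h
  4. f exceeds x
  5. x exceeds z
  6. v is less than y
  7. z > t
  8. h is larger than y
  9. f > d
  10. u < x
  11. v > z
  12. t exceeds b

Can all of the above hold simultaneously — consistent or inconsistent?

The single ordering d < b < t < z < v < y < h < u < x < f satisfies every listed relation, so no contradiction arises.

consistent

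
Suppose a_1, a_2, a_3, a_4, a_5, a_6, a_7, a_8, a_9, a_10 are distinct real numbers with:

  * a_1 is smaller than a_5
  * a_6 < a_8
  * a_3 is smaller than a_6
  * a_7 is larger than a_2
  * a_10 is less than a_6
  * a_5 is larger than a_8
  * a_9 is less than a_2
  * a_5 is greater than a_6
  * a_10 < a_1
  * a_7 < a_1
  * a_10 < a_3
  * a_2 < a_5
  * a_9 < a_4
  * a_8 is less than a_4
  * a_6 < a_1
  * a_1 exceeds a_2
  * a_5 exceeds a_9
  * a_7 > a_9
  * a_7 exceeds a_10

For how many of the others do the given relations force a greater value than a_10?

The elements the relations force above a_10 are a_3, a_6, a_8, a_7, a_1, a_5, a_4 — no chain reaches any other.
That is 7.

7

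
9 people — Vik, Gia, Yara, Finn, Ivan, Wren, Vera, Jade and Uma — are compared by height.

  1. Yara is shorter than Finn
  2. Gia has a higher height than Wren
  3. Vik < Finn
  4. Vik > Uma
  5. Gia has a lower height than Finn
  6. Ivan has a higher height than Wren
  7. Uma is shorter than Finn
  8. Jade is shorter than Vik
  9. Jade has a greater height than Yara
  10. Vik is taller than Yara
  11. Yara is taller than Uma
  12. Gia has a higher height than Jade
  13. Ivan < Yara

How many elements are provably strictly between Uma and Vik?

2

Chaining upward from Uma reaches: Yara, Jade, Gia, Finn.
Chaining downward from Vik reaches: Wren, Ivan, Yara, Jade.
Strictly between Uma and Vik are those in both lists: Yara, Jade — 2 elements.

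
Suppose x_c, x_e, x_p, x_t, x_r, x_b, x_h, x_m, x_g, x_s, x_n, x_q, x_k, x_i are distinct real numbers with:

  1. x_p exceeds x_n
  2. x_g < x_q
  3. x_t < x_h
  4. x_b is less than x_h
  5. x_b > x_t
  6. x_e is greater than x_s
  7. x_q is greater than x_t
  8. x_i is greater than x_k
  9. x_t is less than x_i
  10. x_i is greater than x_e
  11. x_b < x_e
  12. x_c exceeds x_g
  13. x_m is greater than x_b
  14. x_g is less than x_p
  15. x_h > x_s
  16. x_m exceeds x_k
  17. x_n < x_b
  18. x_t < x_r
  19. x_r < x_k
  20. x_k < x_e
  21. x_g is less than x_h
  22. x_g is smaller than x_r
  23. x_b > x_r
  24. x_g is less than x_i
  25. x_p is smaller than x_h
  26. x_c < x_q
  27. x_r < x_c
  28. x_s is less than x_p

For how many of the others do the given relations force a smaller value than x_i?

The elements the relations force below x_i are x_g, x_s, x_t, x_r, x_n, x_k, x_b, x_e — no chain reaches any other.
That is 8.

8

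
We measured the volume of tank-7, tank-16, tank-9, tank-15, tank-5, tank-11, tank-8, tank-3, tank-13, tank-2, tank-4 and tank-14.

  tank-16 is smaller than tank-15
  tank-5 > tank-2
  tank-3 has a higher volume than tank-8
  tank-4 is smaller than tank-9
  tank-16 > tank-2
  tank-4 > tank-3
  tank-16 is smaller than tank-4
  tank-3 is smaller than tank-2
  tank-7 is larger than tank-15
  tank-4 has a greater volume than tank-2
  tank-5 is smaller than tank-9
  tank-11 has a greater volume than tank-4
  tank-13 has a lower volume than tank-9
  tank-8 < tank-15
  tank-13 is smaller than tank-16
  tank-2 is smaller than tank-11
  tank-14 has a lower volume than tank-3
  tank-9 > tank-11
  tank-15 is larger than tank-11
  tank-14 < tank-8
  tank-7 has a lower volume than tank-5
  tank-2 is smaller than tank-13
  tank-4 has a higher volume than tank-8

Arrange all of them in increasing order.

tank-14 < tank-8 < tank-3 < tank-2 < tank-13 < tank-16 < tank-4 < tank-11 < tank-15 < tank-7 < tank-5 < tank-9

The consecutive links are each given: tank-14 < tank-8; tank-8 < tank-3; tank-3 < tank-2; tank-2 < tank-13; tank-13 < tank-16; tank-16 < tank-4; tank-4 < tank-11; tank-11 < tank-15; tank-15 < tank-7; tank-7 < tank-5; tank-5 < tank-9.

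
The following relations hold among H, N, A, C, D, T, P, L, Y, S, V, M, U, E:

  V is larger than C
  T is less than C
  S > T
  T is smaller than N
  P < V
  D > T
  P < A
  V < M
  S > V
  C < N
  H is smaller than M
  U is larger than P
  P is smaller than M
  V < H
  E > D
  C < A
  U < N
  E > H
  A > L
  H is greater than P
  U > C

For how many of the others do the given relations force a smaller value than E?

6

From E the given relations immediately reach D, H.
From those, T, P, V — 5 in total.
From those, C — 6 in total.
No other element is forced below E by the given relations, so the count is 6.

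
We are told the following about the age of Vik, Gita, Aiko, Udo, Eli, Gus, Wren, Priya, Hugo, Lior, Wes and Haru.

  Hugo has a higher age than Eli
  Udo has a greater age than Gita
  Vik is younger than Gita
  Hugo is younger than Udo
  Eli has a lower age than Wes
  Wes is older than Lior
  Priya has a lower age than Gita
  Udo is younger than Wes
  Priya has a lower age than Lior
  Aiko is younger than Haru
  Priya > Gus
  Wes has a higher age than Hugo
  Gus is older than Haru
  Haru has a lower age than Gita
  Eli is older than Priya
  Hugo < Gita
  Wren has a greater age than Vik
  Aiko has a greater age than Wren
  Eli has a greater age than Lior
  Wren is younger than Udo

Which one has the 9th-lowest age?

Hugo

Chaining the given pairs: Vik < Wren < Aiko < Haru < Gus < Priya < Lior < Eli < Hugo < Gita < Udo < Wes.
The 9th smallest is Hugo.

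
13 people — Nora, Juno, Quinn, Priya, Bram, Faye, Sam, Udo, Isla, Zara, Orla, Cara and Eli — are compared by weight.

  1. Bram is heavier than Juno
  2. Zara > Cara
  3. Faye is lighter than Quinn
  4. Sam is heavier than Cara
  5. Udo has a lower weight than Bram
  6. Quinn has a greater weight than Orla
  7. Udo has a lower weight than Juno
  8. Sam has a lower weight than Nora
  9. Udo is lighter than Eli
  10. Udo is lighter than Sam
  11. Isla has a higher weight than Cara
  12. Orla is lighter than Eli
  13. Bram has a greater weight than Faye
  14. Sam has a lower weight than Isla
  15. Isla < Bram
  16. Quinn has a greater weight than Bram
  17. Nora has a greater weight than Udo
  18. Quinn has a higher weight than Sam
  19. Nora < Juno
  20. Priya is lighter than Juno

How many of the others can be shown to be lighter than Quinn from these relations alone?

Directly below Quinn: Sam, Faye, Orla, Bram.
One step further: Cara, Udo, Isla, Juno (8 so far).
One step further: Priya, Nora (10 so far).
No other element is forced below Quinn by the given relations, so the count is 10.

10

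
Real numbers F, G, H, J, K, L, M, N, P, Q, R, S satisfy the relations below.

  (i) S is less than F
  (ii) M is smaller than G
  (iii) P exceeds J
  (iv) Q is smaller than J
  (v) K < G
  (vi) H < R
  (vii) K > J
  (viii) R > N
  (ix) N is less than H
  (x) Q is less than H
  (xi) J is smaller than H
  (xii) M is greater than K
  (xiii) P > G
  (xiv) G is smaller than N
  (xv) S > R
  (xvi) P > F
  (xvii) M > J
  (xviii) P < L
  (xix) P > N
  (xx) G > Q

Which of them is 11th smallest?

P

Piecing the relations together gives one ordering: Q < J < K < M < G < N < H < R < S < F < P < L.
The 11th smallest is P.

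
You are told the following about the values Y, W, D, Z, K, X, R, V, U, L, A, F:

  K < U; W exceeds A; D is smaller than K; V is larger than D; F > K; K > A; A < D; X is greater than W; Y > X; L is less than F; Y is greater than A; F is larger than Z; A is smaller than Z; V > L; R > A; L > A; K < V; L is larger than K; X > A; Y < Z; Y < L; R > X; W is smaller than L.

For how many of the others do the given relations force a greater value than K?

Directly above K: L, U, F, V.
Nothing else is reachable above K; 4 in all.

4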